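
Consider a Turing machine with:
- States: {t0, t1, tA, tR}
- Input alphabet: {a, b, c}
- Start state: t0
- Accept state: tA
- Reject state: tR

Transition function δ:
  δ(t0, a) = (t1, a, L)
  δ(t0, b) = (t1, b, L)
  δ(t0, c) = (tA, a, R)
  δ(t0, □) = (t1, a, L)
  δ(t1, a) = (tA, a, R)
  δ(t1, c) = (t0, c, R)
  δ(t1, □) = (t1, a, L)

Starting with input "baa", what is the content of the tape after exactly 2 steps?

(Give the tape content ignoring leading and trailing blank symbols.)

Execution trace:
Initial: [t0]baa
Step 1: δ(t0, b) = (t1, b, L) → [t1]□baa
Step 2: δ(t1, □) = (t1, a, L) → [t1]□abaa

After 2 steps, the tape (ignoring leading/trailing blanks) is: abaa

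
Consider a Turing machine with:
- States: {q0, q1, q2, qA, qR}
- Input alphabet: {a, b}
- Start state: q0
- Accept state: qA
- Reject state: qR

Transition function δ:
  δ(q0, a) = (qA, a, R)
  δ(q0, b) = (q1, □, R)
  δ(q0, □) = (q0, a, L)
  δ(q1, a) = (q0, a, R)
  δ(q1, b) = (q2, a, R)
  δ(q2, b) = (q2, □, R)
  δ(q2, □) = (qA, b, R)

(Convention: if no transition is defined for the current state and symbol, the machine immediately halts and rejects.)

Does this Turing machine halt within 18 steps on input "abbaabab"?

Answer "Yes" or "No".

Execution trace:
Initial: [q0]abbaabab
Step 1: δ(q0, a) = (qA, a, R) → a[qA]bbaabab

The machine reaches the accept state qA and halts.
The machine halted after 1 step (within the 18-step bound).

Answer: Yes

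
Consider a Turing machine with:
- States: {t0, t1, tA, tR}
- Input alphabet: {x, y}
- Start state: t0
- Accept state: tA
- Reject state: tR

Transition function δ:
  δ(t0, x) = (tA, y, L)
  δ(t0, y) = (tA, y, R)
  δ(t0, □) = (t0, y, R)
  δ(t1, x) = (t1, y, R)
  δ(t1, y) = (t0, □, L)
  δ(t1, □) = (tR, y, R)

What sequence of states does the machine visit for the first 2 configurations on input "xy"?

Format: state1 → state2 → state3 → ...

Execution trace:
Initial: [t0]xy
Step 1: δ(t0, x) = (tA, y, L) → [tA]□yy

The machine reaches the accept state tA and halts.

State sequence: t0 → tA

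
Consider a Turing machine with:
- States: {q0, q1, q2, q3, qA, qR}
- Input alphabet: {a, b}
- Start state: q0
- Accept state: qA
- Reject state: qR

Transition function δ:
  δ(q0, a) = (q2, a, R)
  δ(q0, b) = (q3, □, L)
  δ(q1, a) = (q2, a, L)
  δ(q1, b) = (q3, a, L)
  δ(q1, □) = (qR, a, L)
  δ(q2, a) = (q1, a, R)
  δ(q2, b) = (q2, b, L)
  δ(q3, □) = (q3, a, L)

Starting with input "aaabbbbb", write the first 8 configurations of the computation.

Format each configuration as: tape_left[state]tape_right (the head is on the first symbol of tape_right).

Transitions applied:
Step 1: δ(q0, a) = (q2, a, R)
Step 2: δ(q2, a) = (q1, a, R)
Step 3: δ(q1, a) = (q2, a, L)
Step 4: δ(q2, a) = (q1, a, R)
Step 5: δ(q1, a) = (q2, a, L)
Step 6: δ(q2, a) = (q1, a, R)
Step 7: δ(q1, a) = (q2, a, L)

The first 8 configurations are:
[q0]aaabbbbb ⊢ a[q2]aabbbbb ⊢ aa[q1]abbbbb ⊢ a[q2]aabbbbb ⊢ aa[q1]abbbbb ⊢ a[q2]aabbbbb ⊢ aa[q1]abbbbb ⊢ a[q2]aabbbbb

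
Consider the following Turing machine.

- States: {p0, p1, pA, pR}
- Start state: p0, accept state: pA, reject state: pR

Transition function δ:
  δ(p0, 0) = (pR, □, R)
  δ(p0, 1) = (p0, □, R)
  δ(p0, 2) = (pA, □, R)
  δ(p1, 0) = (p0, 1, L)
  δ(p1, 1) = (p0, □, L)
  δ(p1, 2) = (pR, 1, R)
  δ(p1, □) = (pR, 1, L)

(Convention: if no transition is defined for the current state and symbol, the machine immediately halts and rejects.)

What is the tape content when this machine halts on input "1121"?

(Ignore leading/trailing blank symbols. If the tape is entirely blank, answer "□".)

Execution trace:
Initial: [p0]1121
Step 1: δ(p0, 1) = (p0, □, R) → □[p0]121
Step 2: δ(p0, 1) = (p0, □, R) → □□[p0]21
Step 3: δ(p0, 2) = (pA, □, R) → □□□[pA]1

The machine reaches the accept state pA and halts.

Final tape (ignoring leading/trailing blanks): 1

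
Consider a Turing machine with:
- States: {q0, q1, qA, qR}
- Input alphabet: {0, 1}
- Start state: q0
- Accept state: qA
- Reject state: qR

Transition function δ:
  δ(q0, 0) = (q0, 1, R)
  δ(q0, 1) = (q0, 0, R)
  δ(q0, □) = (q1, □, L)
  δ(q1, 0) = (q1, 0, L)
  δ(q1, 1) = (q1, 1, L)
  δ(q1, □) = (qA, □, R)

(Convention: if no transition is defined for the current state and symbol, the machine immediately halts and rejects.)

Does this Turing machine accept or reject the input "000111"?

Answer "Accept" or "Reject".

Execution trace:
Initial: [q0]000111
Step 1: δ(q0, 0) = (q0, 1, R) → 1[q0]00111
Step 2: δ(q0, 0) = (q0, 1, R) → 11[q0]0111
Step 3: δ(q0, 0) = (q0, 1, R) → 111[q0]111
Step 4: δ(q0, 1) = (q0, 0, R) → 1110[q0]11
Step 5: δ(q0, 1) = (q0, 0, R) → 11100[q0]1
Step 6: δ(q0, 1) = (q0, 0, R) → 111000[q0]□
Step 7: δ(q0, □) = (q1, □, L) → 11100[q1]0□
Step 8: δ(q1, 0) = (q1, 0, L) → 1110[q1]00□
Step 9: δ(q1, 0) = (q1, 0, L) → 111[q1]000□
Step 10: δ(q1, 0) = (q1, 0, L) → 11[q1]1000□
Step 11: δ(q1, 1) = (q1, 1, L) → 1[q1]11000□
Step 12: δ(q1, 1) = (q1, 1, L) → [q1]111000□
Step 13: δ(q1, 1) = (q1, 1, L) → [q1]□111000□
Step 14: δ(q1, □) = (qA, □, R) → □[qA]111000□

The machine reaches the accept state qA and halts.

Answer: Accept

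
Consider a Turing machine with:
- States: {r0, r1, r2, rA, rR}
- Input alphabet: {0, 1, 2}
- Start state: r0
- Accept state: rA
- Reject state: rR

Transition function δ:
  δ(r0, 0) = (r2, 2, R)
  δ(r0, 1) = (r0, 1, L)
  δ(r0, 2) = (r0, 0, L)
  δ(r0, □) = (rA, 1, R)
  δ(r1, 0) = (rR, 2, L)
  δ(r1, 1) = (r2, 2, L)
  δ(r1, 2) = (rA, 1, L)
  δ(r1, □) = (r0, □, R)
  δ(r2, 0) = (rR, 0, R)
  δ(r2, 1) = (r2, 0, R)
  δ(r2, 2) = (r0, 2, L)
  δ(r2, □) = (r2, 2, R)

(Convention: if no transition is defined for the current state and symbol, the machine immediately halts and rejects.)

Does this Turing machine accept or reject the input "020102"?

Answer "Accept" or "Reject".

Execution trace:
Initial: [r0]020102
Step 1: δ(r0, 0) = (r2, 2, R) → 2[r2]20102
Step 2: δ(r2, 2) = (r0, 2, L) → [r0]220102
Step 3: δ(r0, 2) = (r0, 0, L) → [r0]□020102
Step 4: δ(r0, □) = (rA, 1, R) → 1[rA]020102

The machine reaches the accept state rA and halts.

Answer: Accept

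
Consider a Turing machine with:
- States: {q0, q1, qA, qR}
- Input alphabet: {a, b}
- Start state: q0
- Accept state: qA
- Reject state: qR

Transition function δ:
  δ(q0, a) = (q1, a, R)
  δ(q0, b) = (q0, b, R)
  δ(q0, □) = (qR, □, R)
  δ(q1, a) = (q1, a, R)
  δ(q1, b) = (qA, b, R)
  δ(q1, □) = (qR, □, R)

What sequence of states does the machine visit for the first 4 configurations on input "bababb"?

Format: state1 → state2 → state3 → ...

Execution trace:
Initial: [q0]bababb
Step 1: δ(q0, b) = (q0, b, R) → b[q0]ababb
Step 2: δ(q0, a) = (q1, a, R) → ba[q1]babb
Step 3: δ(q1, b) = (qA, b, R) → bab[qA]abb

The machine reaches the accept state qA and halts.

State sequence: q0 → q0 → q1 → qA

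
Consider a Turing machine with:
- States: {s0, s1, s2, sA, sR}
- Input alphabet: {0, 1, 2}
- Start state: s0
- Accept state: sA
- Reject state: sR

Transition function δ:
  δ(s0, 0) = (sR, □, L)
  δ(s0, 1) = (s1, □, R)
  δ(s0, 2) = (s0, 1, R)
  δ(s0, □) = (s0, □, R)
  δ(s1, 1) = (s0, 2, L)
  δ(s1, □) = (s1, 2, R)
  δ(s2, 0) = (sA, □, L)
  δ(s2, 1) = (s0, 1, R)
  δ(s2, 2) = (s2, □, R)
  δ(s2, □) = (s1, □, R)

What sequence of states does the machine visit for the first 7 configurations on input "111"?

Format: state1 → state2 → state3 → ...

Execution trace:
Initial: [s0]111
Step 1: δ(s0, 1) = (s1, □, R) → □[s1]11
Step 2: δ(s1, 1) = (s0, 2, L) → [s0]□21
Step 3: δ(s0, □) = (s0, □, R) → □[s0]21
Step 4: δ(s0, 2) = (s0, 1, R) → □1[s0]1
Step 5: δ(s0, 1) = (s1, □, R) → □1□[s1]□
Step 6: δ(s1, □) = (s1, 2, R) → □1□2[s1]□

State sequence: s0 → s1 → s0 → s0 → s0 → s1 → s1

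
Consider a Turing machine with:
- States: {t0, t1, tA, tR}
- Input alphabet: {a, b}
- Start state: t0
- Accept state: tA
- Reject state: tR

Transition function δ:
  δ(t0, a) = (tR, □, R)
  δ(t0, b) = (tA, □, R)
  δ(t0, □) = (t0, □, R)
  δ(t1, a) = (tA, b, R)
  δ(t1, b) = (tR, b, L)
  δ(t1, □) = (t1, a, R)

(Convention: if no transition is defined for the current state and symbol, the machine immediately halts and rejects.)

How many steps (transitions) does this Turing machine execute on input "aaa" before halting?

Execution trace:
Initial: [t0]aaa
Step 1: δ(t0, a) = (tR, □, R) → □[tR]aa

The machine reaches the reject state tR and halts.

The machine executed 1 step before halting.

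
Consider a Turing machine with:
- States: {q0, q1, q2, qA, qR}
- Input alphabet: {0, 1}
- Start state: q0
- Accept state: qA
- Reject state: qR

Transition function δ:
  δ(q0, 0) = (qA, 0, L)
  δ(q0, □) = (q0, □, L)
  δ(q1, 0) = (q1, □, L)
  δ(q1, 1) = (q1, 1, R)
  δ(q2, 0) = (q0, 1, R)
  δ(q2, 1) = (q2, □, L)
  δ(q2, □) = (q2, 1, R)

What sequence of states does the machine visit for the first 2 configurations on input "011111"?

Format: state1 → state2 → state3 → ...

Execution trace:
Initial: [q0]011111
Step 1: δ(q0, 0) = (qA, 0, L) → [qA]□011111

The machine reaches the accept state qA and halts.

State sequence: q0 → qA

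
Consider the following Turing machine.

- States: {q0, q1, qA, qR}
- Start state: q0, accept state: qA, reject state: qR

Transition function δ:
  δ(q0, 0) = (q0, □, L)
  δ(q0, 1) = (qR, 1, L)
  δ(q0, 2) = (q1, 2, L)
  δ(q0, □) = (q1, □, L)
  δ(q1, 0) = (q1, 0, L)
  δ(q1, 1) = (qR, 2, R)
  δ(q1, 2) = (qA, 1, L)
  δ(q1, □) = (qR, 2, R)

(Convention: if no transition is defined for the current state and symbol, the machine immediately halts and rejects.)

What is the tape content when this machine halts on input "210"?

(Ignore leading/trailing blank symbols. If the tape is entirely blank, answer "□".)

Execution trace:
Initial: [q0]210
Step 1: δ(q0, 2) = (q1, 2, L) → [q1]□210
Step 2: δ(q1, □) = (qR, 2, R) → 2[qR]210

The machine reaches the reject state qR and halts.

Final tape (ignoring leading/trailing blanks): 2210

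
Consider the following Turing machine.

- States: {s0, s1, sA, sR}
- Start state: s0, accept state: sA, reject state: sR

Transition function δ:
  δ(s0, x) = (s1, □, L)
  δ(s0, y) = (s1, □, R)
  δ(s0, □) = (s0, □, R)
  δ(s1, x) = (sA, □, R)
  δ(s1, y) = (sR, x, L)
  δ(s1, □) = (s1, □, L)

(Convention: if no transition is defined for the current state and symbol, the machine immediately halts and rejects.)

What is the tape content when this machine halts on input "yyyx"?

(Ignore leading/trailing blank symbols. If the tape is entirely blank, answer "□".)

Execution trace:
Initial: [s0]yyyx
Step 1: δ(s0, y) = (s1, □, R) → □[s1]yyx
Step 2: δ(s1, y) = (sR, x, L) → [sR]□xyx

The machine reaches the reject state sR and halts.

Final tape (ignoring leading/trailing blanks): xyx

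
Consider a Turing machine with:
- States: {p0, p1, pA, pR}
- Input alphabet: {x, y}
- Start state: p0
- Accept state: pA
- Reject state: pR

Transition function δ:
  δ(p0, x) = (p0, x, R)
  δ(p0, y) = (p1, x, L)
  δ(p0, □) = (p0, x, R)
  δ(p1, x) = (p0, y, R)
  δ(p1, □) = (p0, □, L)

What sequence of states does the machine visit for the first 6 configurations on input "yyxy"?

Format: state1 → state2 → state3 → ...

Execution trace:
Initial: [p0]yyxy
Step 1: δ(p0, y) = (p1, x, L) → [p1]□xyxy
Step 2: δ(p1, □) = (p0, □, L) → [p0]□□xyxy
Step 3: δ(p0, □) = (p0, x, R) → x[p0]□xyxy
Step 4: δ(p0, □) = (p0, x, R) → xx[p0]xyxy
Step 5: δ(p0, x) = (p0, x, R) → xxx[p0]yxy

State sequence: p0 → p1 → p0 → p0 → p0 → p0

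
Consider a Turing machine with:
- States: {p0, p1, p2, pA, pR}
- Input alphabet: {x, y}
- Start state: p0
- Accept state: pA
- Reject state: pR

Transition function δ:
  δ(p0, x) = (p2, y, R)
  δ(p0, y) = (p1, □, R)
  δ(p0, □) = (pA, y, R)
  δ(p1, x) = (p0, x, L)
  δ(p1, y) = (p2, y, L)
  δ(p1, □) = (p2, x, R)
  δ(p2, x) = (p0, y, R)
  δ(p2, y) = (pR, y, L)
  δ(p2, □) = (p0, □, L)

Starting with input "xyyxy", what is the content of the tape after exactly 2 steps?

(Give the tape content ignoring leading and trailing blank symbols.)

Execution trace:
Initial: [p0]xyyxy
Step 1: δ(p0, x) = (p2, y, R) → y[p2]yyxy
Step 2: δ(p2, y) = (pR, y, L) → [pR]yyyxy

The machine reaches the reject state pR and halts.

After 2 steps, the tape (ignoring leading/trailing blanks) is: yyyxy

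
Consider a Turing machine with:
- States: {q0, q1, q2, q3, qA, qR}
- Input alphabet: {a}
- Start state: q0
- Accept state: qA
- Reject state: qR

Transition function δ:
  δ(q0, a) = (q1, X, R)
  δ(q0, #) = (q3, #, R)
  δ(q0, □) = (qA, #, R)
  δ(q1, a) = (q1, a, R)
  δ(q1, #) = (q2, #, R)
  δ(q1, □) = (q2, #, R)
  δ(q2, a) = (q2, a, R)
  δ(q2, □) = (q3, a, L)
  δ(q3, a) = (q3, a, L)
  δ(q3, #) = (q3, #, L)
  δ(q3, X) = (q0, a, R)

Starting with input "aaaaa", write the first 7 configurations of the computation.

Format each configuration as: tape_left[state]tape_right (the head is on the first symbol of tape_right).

Transitions applied:
Step 1: δ(q0, a) = (q1, X, R)
Step 2: δ(q1, a) = (q1, a, R)
Step 3: δ(q1, a) = (q1, a, R)
Step 4: δ(q1, a) = (q1, a, R)
Step 5: δ(q1, a) = (q1, a, R)
Step 6: δ(q1, □) = (q2, #, R)

The first 7 configurations are:
[q0]aaaaa ⊢ X[q1]aaaa ⊢ Xa[q1]aaa ⊢ Xaa[q1]aa ⊢ Xaaa[q1]a ⊢ Xaaaa[q1]□ ⊢ Xaaaa#[q2]□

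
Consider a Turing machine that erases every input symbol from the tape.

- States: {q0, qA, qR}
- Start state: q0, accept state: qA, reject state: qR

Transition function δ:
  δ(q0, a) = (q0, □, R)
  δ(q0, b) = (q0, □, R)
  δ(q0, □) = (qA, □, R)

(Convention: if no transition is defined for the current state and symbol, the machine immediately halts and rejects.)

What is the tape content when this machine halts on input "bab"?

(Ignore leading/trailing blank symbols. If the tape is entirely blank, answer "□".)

Execution trace:
Initial: [q0]bab
Step 1: δ(q0, b) = (q0, □, R) → □[q0]ab
Step 2: δ(q0, a) = (q0, □, R) → □□[q0]b
Step 3: δ(q0, b) = (q0, □, R) → □□□[q0]□
Step 4: δ(q0, □) = (qA, □, R) → □□□□[qA]□

The machine reaches the accept state qA and halts.

Final tape (ignoring leading/trailing blanks): □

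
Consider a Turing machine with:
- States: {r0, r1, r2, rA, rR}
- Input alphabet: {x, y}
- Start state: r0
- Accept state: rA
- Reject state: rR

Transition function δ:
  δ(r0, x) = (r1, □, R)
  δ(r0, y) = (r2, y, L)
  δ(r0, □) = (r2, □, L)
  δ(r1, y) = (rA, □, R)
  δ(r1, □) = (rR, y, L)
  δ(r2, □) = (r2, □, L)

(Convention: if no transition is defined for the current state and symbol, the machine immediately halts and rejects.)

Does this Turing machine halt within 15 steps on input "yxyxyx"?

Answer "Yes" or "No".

Execution trace:
Initial: [r0]yxyxyx
Step 1: δ(r0, y) = (r2, y, L) → [r2]□yxyxyx
Step 2: δ(r2, □) = (r2, □, L) → [r2]□□yxyxyx
Step 3: δ(r2, □) = (r2, □, L) → [r2]□□□yxyxyx
Step 4: δ(r2, □) = (r2, □, L) → [r2]□□□□yxyxyx
Step 5: δ(r2, □) = (r2, □, L) → [r2]□□□□□yxyxyx
Step 6: δ(r2, □) = (r2, □, L) → [r2]□□□□□□yxyxyx
Step 7: δ(r2, □) = (r2, □, L) → [r2]□□□□□□□yxyxyx
Step 8: δ(r2, □) = (r2, □, L) → [r2]□□□□□□□□yxyxyx
Step 9: δ(r2, □) = (r2, □, L) → [r2]□□□□□□□□□yxyxyx
Step 10: δ(r2, □) = (r2, □, L) → [r2]□□□□□□□□□□yxyxyx
Step 11: δ(r2, □) = (r2, □, L) → [r2]□□□□□□□□□□□yxyxyx
Step 12: δ(r2, □) = (r2, □, L) → [r2]□□□□□□□□□□□□yxyxyx
Step 13: δ(r2, □) = (r2, □, L) → [r2]□□□□□□□□□□□□□yxyxyx
Step 14: δ(r2, □) = (r2, □, L) → [r2]□□□□□□□□□□□□□□yxyxyx
Step 15: δ(r2, □) = (r2, □, L) → [r2]□□□□□□□□□□□□□□□yxyxyx

The machine has not reached a halting state after 15 steps.
The machine did not halt within the 15-step bound.

Answer: No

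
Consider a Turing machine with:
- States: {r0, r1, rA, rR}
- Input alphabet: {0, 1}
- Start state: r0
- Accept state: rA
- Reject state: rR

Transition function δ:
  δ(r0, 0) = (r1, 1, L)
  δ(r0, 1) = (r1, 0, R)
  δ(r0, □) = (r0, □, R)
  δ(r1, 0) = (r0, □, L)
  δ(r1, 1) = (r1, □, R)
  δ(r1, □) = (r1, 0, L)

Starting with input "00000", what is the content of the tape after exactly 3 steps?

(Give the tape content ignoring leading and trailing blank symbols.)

Execution trace:
Initial: [r0]00000
Step 1: δ(r0, 0) = (r1, 1, L) → [r1]□10000
Step 2: δ(r1, □) = (r1, 0, L) → [r1]□010000
Step 3: δ(r1, □) = (r1, 0, L) → [r1]□0010000

After 3 steps, the tape (ignoring leading/trailing blanks) is: 0010000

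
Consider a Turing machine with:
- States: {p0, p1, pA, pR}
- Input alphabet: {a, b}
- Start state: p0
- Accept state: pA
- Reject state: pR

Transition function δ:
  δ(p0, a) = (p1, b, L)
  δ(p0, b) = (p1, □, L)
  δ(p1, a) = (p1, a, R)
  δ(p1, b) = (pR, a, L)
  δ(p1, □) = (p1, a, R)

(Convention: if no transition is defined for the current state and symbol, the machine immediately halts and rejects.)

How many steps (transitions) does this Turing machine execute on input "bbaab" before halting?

Execution trace:
Initial: [p0]bbaab
Step 1: δ(p0, b) = (p1, □, L) → [p1]□□baab
Step 2: δ(p1, □) = (p1, a, R) → a[p1]□baab
Step 3: δ(p1, □) = (p1, a, R) → aa[p1]baab
Step 4: δ(p1, b) = (pR, a, L) → a[pR]aaaab

The machine reaches the reject state pR and halts.

The machine executed 4 steps before halting.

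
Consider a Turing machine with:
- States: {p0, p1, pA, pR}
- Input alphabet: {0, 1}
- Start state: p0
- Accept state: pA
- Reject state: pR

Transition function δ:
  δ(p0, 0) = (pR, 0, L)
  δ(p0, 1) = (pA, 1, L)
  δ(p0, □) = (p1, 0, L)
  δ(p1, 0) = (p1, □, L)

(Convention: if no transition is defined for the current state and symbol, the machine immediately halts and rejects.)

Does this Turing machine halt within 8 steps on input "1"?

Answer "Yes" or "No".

Execution trace:
Initial: [p0]1
Step 1: δ(p0, 1) = (pA, 1, L) → [pA]□1

The machine reaches the accept state pA and halts.
The machine halted after 1 step (within the 8-step bound).

Answer: Yes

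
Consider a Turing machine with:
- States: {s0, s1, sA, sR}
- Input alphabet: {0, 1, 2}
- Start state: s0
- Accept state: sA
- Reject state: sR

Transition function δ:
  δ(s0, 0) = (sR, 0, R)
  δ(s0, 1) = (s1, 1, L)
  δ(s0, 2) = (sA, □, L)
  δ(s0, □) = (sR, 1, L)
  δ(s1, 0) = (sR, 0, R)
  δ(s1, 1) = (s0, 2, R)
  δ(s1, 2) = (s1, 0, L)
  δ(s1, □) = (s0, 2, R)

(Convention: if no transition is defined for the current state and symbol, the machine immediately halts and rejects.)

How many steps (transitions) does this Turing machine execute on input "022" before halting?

Execution trace:
Initial: [s0]022
Step 1: δ(s0, 0) = (sR, 0, R) → 0[sR]22

The machine reaches the reject state sR and halts.

The machine executed 1 step before halting.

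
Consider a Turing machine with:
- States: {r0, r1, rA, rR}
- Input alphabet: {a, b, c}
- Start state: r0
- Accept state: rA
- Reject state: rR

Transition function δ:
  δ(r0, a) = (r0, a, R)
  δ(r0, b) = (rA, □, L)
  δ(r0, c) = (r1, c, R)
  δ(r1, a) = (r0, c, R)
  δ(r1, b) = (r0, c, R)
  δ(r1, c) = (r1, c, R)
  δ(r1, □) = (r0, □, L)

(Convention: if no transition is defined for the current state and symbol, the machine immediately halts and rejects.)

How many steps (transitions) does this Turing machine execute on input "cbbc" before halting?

Execution trace:
Initial: [r0]cbbc
Step 1: δ(r0, c) = (r1, c, R) → c[r1]bbc
Step 2: δ(r1, b) = (r0, c, R) → cc[r0]bc
Step 3: δ(r0, b) = (rA, □, L) → c[rA]c□c

The machine reaches the accept state rA and halts.

The machine executed 3 steps before halting.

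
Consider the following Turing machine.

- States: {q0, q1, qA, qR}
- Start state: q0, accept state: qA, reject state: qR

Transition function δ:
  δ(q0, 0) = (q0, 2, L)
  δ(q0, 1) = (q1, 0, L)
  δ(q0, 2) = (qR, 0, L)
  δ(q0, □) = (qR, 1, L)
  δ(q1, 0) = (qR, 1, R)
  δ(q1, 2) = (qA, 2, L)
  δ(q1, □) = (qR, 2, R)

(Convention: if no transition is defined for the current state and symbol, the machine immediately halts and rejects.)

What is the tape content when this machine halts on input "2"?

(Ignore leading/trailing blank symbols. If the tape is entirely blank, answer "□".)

Execution trace:
Initial: [q0]2
Step 1: δ(q0, 2) = (qR, 0, L) → [qR]□0

The machine reaches the reject state qR and halts.

Final tape (ignoring leading/trailing blanks): 0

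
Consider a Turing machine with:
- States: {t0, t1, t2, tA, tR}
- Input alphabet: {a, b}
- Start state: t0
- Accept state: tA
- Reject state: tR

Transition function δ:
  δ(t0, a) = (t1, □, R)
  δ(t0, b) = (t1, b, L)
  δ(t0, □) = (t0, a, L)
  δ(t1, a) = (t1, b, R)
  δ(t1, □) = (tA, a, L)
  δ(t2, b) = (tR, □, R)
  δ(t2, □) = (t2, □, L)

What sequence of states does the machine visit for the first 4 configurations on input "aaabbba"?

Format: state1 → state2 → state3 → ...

Execution trace:
Initial: [t0]aaabbba
Step 1: δ(t0, a) = (t1, □, R) → □[t1]aabbba
Step 2: δ(t1, a) = (t1, b, R) → □b[t1]abbba
Step 3: δ(t1, a) = (t1, b, R) → □bb[t1]bbba

No transition is defined for δ(t1, b). By convention the machine halts and rejects.

State sequence: t0 → t1 → t1 → t1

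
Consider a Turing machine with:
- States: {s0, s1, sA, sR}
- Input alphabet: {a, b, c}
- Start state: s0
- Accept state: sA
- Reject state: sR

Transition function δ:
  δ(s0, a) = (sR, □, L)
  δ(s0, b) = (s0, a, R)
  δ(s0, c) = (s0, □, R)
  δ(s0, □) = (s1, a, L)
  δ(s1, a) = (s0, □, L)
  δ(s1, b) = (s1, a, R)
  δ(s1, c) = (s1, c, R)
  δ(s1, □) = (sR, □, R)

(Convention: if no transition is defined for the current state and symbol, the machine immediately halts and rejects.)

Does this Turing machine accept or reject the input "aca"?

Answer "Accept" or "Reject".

Execution trace:
Initial: [s0]aca
Step 1: δ(s0, a) = (sR, □, L) → [sR]□□ca

The machine reaches the reject state sR and halts.

Answer: Reject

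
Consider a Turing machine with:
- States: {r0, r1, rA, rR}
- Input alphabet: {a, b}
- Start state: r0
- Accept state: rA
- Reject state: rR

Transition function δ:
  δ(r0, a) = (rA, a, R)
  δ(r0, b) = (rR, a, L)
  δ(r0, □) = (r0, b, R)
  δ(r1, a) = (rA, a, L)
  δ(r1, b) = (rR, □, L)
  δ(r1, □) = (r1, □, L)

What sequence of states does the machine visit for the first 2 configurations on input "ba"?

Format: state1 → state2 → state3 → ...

Execution trace:
Initial: [r0]ba
Step 1: δ(r0, b) = (rR, a, L) → [rR]□aa

The machine reaches the reject state rR and halts.

State sequence: r0 → rR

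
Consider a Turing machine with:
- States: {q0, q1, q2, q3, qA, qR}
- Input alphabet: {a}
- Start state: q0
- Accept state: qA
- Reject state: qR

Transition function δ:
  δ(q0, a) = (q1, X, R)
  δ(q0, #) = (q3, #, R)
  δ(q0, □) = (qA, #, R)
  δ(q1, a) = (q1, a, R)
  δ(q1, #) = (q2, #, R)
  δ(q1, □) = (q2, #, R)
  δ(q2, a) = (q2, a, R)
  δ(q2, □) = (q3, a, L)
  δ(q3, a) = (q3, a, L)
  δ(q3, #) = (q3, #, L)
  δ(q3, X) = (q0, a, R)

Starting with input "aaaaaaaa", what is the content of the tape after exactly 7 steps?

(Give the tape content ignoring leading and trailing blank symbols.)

Execution trace:
Initial: [q0]aaaaaaaa
Step 1: δ(q0, a) = (q1, X, R) → X[q1]aaaaaaa
Step 2: δ(q1, a) = (q1, a, R) → Xa[q1]aaaaaa
Step 3: δ(q1, a) = (q1, a, R) → Xaa[q1]aaaaa
Step 4: δ(q1, a) = (q1, a, R) → Xaaa[q1]aaaa
Step 5: δ(q1, a) = (q1, a, R) → Xaaaa[q1]aaa
Step 6: δ(q1, a) = (q1, a, R) → Xaaaaa[q1]aa
Step 7: δ(q1, a) = (q1, a, R) → Xaaaaaa[q1]a

After 7 steps, the tape (ignoring leading/trailing blanks) is: Xaaaaaaa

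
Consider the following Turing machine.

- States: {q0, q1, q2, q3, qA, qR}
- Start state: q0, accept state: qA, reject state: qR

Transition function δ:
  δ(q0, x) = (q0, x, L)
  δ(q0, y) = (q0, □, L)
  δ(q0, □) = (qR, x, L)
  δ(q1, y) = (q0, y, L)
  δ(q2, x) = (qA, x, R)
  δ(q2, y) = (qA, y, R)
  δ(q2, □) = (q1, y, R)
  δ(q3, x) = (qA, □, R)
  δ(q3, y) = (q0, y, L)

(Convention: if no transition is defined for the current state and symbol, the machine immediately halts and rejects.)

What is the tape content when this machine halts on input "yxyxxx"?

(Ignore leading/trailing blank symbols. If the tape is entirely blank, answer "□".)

Execution trace:
Initial: [q0]yxyxxx
Step 1: δ(q0, y) = (q0, □, L) → [q0]□□xyxxx
Step 2: δ(q0, □) = (qR, x, L) → [qR]□x□xyxxx

The machine reaches the reject state qR and halts.

Final tape (ignoring leading/trailing blanks): x□xyxxx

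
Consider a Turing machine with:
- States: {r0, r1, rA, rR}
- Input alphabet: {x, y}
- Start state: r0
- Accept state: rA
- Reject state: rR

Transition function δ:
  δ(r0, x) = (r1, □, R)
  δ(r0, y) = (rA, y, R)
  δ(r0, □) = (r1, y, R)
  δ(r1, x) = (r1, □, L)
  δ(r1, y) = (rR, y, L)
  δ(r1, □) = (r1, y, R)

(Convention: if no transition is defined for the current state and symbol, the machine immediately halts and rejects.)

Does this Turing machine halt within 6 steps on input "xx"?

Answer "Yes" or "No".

Execution trace:
Initial: [r0]xx
Step 1: δ(r0, x) = (r1, □, R) → □[r1]x
Step 2: δ(r1, x) = (r1, □, L) → [r1]□□
Step 3: δ(r1, □) = (r1, y, R) → y[r1]□
Step 4: δ(r1, □) = (r1, y, R) → yy[r1]□
Step 5: δ(r1, □) = (r1, y, R) → yyy[r1]□
Step 6: δ(r1, □) = (r1, y, R) → yyyy[r1]□

The machine has not reached a halting state after 6 steps.
The machine did not halt within the 6-step bound.

Answer: No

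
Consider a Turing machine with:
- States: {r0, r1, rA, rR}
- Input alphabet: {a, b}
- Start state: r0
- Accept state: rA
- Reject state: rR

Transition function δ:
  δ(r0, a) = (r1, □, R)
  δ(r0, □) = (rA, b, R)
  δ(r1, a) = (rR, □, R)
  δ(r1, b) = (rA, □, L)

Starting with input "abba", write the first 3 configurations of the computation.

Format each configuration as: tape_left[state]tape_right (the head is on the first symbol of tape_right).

Transitions applied:
Step 1: δ(r0, a) = (r1, □, R)
Step 2: δ(r1, b) = (rA, □, L)

The first 3 configurations are:
[r0]abba ⊢ □[r1]bba ⊢ [rA]□□ba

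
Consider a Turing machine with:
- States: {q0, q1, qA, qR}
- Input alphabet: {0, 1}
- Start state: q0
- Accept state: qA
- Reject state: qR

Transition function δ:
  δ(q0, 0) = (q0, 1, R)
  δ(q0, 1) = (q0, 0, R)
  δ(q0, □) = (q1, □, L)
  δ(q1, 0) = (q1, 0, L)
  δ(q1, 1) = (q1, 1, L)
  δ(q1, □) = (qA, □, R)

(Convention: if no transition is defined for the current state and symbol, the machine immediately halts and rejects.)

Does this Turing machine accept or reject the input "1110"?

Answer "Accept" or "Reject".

Execution trace:
Initial: [q0]1110
Step 1: δ(q0, 1) = (q0, 0, R) → 0[q0]110
Step 2: δ(q0, 1) = (q0, 0, R) → 00[q0]10
Step 3: δ(q0, 1) = (q0, 0, R) → 000[q0]0
Step 4: δ(q0, 0) = (q0, 1, R) → 0001[q0]□
Step 5: δ(q0, □) = (q1, □, L) → 000[q1]1□
Step 6: δ(q1, 1) = (q1, 1, L) → 00[q1]01□
Step 7: δ(q1, 0) = (q1, 0, L) → 0[q1]001□
Step 8: δ(q1, 0) = (q1, 0, L) → [q1]0001□
Step 9: δ(q1, 0) = (q1, 0, L) → [q1]□0001□
Step 10: δ(q1, □) = (qA, □, R) → □[qA]0001□

The machine reaches the accept state qA and halts.

Answer: Accept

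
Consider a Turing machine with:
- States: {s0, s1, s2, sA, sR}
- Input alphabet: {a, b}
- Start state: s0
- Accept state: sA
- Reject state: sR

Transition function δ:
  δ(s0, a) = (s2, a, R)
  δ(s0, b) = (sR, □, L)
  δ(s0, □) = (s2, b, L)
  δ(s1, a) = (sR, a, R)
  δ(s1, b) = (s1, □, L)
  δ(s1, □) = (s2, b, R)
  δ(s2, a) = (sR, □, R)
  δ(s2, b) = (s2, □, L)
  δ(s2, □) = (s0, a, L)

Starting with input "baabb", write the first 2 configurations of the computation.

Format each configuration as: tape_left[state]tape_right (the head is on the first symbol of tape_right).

Transitions applied:
Step 1: δ(s0, b) = (sR, □, L)

The first 2 configurations are:
[s0]baabb ⊢ [sR]□□aabb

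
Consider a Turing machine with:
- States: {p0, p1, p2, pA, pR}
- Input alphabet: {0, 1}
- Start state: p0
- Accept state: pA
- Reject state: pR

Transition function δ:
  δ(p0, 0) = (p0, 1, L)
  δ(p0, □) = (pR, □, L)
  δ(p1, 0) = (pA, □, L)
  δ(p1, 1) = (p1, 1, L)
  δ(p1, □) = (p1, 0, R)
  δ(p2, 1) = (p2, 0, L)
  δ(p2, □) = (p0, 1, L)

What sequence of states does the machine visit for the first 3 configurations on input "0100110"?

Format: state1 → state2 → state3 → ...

Execution trace:
Initial: [p0]0100110
Step 1: δ(p0, 0) = (p0, 1, L) → [p0]□1100110
Step 2: δ(p0, □) = (pR, □, L) → [pR]□□1100110

The machine reaches the reject state pR and halts.

State sequence: p0 → p0 → pR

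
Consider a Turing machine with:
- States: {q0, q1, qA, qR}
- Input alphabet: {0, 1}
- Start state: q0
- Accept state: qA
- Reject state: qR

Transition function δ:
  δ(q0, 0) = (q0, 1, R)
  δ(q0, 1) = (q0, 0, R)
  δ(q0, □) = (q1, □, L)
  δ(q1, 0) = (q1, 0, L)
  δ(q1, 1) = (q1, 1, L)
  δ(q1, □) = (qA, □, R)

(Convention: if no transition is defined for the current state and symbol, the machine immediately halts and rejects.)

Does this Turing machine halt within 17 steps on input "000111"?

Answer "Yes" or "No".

Execution trace:
Initial: [q0]000111
Step 1: δ(q0, 0) = (q0, 1, R) → 1[q0]00111
Step 2: δ(q0, 0) = (q0, 1, R) → 11[q0]0111
Step 3: δ(q0, 0) = (q0, 1, R) → 111[q0]111
Step 4: δ(q0, 1) = (q0, 0, R) → 1110[q0]11
Step 5: δ(q0, 1) = (q0, 0, R) → 11100[q0]1
Step 6: δ(q0, 1) = (q0, 0, R) → 111000[q0]□
Step 7: δ(q0, □) = (q1, □, L) → 11100[q1]0□
Step 8: δ(q1, 0) = (q1, 0, L) → 1110[q1]00□
Step 9: δ(q1, 0) = (q1, 0, L) → 111[q1]000□
Step 10: δ(q1, 0) = (q1, 0, L) → 11[q1]1000□
Step 11: δ(q1, 1) = (q1, 1, L) → 1[q1]11000□
Step 12: δ(q1, 1) = (q1, 1, L) → [q1]111000□
Step 13: δ(q1, 1) = (q1, 1, L) → [q1]□111000□
Step 14: δ(q1, □) = (qA, □, R) → □[qA]111000□

The machine reaches the accept state qA and halts.
The machine halted after 14 steps (within the 17-step bound).

Answer: Yes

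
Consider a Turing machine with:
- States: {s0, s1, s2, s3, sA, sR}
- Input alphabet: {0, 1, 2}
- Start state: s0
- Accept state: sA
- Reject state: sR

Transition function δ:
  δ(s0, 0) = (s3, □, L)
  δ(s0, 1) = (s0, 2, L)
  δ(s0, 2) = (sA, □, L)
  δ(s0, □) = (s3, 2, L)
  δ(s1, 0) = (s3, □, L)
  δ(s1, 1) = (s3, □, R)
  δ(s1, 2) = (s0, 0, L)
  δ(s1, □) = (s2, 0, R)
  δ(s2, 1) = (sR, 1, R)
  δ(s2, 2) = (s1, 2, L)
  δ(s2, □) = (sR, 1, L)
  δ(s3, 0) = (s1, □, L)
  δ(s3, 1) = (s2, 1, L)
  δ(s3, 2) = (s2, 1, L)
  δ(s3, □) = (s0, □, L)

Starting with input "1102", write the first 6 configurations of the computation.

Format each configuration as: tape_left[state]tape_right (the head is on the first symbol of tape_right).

Transitions applied:
Step 1: δ(s0, 1) = (s0, 2, L)
Step 2: δ(s0, □) = (s3, 2, L)
Step 3: δ(s3, □) = (s0, □, L)
Step 4: δ(s0, □) = (s3, 2, L)
Step 5: δ(s3, □) = (s0, □, L)

The first 6 configurations are:
[s0]1102 ⊢ [s0]□2102 ⊢ [s3]□22102 ⊢ [s0]□□22102 ⊢ [s3]□2□22102 ⊢ [s0]□□2□22102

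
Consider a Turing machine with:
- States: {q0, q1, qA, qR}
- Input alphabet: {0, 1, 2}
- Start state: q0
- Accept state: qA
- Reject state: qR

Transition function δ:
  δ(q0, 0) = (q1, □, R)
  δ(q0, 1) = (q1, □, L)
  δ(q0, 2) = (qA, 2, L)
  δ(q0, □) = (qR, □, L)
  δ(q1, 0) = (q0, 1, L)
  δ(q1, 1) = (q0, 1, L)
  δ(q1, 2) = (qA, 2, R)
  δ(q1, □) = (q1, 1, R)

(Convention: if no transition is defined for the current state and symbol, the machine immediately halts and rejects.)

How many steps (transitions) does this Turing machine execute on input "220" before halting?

Execution trace:
Initial: [q0]220
Step 1: δ(q0, 2) = (qA, 2, L) → [qA]□220

The machine reaches the accept state qA and halts.

The machine executed 1 step before halting.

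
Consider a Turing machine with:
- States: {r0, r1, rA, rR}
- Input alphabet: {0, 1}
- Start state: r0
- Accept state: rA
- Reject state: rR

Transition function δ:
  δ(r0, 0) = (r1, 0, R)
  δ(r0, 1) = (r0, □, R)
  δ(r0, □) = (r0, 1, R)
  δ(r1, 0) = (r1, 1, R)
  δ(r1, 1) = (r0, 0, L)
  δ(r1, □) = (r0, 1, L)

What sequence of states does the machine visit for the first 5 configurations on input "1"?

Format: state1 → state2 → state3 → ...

Execution trace:
Initial: [r0]1
Step 1: δ(r0, 1) = (r0, □, R) → □[r0]□
Step 2: δ(r0, □) = (r0, 1, R) → □1[r0]□
Step 3: δ(r0, □) = (r0, 1, R) → □11[r0]□
Step 4: δ(r0, □) = (r0, 1, R) → □111[r0]□

State sequence: r0 → r0 → r0 → r0 → r0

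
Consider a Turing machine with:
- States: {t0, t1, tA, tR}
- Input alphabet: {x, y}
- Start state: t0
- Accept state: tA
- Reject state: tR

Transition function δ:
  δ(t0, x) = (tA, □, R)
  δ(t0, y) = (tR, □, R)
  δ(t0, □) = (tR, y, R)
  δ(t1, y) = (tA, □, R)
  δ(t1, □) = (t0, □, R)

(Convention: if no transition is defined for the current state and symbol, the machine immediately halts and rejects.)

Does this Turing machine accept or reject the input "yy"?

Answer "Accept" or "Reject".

Execution trace:
Initial: [t0]yy
Step 1: δ(t0, y) = (tR, □, R) → □[tR]y

The machine reaches the reject state tR and halts.

Answer: Reject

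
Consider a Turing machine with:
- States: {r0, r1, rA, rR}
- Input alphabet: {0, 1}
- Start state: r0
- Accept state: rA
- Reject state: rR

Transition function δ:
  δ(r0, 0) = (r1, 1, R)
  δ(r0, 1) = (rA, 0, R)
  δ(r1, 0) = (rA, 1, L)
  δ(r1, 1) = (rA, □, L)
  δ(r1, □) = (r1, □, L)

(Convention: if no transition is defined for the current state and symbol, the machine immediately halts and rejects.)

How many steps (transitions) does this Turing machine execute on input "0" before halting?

Execution trace:
Initial: [r0]0
Step 1: δ(r0, 0) = (r1, 1, R) → 1[r1]□
Step 2: δ(r1, □) = (r1, □, L) → [r1]1□
Step 3: δ(r1, 1) = (rA, □, L) → [rA]□□□

The machine reaches the accept state rA and halts.

The machine executed 3 steps before halting.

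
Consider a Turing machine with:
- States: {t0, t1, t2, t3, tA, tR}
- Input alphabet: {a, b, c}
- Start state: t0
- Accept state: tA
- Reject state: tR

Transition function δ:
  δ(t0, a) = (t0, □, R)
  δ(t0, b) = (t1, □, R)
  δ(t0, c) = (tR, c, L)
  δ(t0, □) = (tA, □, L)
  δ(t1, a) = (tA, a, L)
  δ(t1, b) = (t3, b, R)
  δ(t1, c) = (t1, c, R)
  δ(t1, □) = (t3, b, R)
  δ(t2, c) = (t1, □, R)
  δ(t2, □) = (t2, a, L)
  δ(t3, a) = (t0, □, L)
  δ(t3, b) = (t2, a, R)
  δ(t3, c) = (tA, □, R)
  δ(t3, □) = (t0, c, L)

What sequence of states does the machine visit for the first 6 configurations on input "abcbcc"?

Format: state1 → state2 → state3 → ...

Execution trace:
Initial: [t0]abcbcc
Step 1: δ(t0, a) = (t0, □, R) → □[t0]bcbcc
Step 2: δ(t0, b) = (t1, □, R) → □□[t1]cbcc
Step 3: δ(t1, c) = (t1, c, R) → □□c[t1]bcc
Step 4: δ(t1, b) = (t3, b, R) → □□cb[t3]cc
Step 5: δ(t3, c) = (tA, □, R) → □□cb□[tA]c

The machine reaches the accept state tA and halts.

State sequence: t0 → t0 → t1 → t1 → t3 → tA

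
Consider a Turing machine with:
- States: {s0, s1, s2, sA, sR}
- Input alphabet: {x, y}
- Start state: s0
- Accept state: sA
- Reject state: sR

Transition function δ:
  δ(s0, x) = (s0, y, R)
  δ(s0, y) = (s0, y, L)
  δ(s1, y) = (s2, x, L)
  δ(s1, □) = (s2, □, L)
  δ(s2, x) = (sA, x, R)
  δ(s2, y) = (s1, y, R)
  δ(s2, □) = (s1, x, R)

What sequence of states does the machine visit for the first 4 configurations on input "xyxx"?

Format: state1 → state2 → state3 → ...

Execution trace:
Initial: [s0]xyxx
Step 1: δ(s0, x) = (s0, y, R) → y[s0]yxx
Step 2: δ(s0, y) = (s0, y, L) → [s0]yyxx
Step 3: δ(s0, y) = (s0, y, L) → [s0]□yyxx

No transition is defined for δ(s0, □). By convention the machine halts and rejects.

State sequence: s0 → s0 → s0 → s0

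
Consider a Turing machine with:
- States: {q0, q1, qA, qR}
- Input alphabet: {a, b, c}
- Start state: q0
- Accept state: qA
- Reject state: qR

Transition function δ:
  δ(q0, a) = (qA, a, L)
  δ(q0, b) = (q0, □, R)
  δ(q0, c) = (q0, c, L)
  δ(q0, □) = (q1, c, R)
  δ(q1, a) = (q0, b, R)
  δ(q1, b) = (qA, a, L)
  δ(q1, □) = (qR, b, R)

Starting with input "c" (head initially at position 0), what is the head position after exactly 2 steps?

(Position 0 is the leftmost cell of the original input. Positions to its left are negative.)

Execution trace (head position shown):
Step 0: [q0]c  (head at position 0)
Step 1: move left → [q0]□c  (head at position -1)
Step 2: move right → c[q1]c  (head at position 0)

After 2 steps, the head is at position 0.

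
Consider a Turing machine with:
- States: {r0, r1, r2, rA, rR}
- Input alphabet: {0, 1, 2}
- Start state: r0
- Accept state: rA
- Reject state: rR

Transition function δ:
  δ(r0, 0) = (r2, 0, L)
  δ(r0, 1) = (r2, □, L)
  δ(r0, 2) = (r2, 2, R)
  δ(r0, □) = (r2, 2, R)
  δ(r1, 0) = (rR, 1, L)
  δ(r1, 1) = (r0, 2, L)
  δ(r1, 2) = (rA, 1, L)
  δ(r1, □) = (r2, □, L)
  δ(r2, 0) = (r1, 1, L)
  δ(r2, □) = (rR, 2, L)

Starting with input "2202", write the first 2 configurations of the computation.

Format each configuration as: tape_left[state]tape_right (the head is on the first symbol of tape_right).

Transitions applied:
Step 1: δ(r0, 2) = (r2, 2, R)

The first 2 configurations are:
[r0]2202 ⊢ 2[r2]202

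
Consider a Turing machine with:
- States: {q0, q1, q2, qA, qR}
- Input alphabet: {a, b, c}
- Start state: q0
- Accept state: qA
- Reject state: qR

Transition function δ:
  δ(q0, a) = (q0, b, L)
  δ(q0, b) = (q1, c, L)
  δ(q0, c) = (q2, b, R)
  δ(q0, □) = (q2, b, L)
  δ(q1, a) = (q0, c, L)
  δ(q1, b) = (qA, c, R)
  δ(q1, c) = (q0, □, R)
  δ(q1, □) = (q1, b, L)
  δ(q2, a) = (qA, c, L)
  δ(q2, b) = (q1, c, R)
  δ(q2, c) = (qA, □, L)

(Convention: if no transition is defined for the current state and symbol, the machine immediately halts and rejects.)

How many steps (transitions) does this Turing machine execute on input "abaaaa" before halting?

Execution trace:
Initial: [q0]abaaaa
Step 1: δ(q0, a) = (q0, b, L) → [q0]□bbaaaa
Step 2: δ(q0, □) = (q2, b, L) → [q2]□bbbaaaa

No transition is defined for δ(q2, □). By convention the machine halts and rejects.

The machine executed 2 steps before halting.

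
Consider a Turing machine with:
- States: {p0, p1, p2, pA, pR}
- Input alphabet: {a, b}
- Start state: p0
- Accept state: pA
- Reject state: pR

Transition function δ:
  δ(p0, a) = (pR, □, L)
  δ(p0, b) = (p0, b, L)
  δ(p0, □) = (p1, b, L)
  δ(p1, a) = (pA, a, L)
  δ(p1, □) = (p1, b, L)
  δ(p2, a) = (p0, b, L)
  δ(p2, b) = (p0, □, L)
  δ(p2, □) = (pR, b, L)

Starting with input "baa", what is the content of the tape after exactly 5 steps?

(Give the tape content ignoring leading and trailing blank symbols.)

Execution trace:
Initial: [p0]baa
Step 1: δ(p0, b) = (p0, b, L) → [p0]□baa
Step 2: δ(p0, □) = (p1, b, L) → [p1]□bbaa
Step 3: δ(p1, □) = (p1, b, L) → [p1]□bbbaa
Step 4: δ(p1, □) = (p1, b, L) → [p1]□bbbbaa
Step 5: δ(p1, □) = (p1, b, L) → [p1]□bbbbbaa

After 5 steps, the tape (ignoring leading/trailing blanks) is: bbbbbaa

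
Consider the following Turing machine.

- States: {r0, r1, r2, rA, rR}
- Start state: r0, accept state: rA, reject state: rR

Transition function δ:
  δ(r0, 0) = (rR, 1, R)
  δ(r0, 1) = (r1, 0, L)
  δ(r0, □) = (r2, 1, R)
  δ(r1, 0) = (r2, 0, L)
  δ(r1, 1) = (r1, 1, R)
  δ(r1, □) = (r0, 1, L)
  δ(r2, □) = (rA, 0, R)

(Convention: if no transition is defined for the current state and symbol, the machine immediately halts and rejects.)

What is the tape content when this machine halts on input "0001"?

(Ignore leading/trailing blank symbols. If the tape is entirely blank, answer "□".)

Execution trace:
Initial: [r0]0001
Step 1: δ(r0, 0) = (rR, 1, R) → 1[rR]001

The machine reaches the reject state rR and halts.

Final tape (ignoring leading/trailing blanks): 1001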